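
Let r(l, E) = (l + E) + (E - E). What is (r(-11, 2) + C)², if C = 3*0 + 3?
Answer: 36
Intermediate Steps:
r(l, E) = E + l (r(l, E) = (E + l) + 0 = E + l)
C = 3 (C = 0 + 3 = 3)
(r(-11, 2) + C)² = ((2 - 11) + 3)² = (-9 + 3)² = (-6)² = 36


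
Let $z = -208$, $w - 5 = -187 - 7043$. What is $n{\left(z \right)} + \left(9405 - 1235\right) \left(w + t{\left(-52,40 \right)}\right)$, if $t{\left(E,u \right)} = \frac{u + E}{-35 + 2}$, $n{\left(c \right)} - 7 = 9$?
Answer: $- \frac{649277894}{11} \approx -5.9025 \cdot 10^{7}$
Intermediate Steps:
$w = -7225$ ($w = 5 - 7230 = -7225$)
$n{\left(c \right)} = 16$ ($n{\left(c \right)} = 7 + 9 = 16$)
$t{\left(E,u \right)} = - \frac{E}{33} - \frac{u}{33}$ ($t{\left(E,u \right)} = \frac{E + u}{-33} = \left(E + u\right) \left(- \frac{1}{33}\right) = - \frac{E}{33} - \frac{u}{33}$)
$n{\left(z \right)} + \left(9405 - 1235\right) \left(w + t{\left(-52,40 \right)}\right) = 16 + \left(9405 - 1235\right) \left(-7225 - - \frac{4}{11}\right) = 16 + 8170 \left(-7225 + \left(\frac{52}{33} - \frac{40}{33}\right)\right) = 16 + 8170 \left(-7225 + \frac{4}{11}\right) = 16 + 8170 \left(- \frac{79471}{11}\right) = 16 - \frac{649278070}{11} = - \frac{649277894}{11}$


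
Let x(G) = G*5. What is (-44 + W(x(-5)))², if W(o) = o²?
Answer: 337561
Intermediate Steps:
x(G) = 5*G
(-44 + W(x(-5)))² = (-44 + (5*(-5))²)² = (-44 + (-25)²)² = (-44 + 625)² = 581² = 337561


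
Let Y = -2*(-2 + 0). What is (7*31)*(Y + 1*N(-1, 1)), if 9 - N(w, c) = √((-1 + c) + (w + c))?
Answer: 2821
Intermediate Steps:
N(w, c) = 9 - √(-1 + w + 2*c) (N(w, c) = 9 - √((-1 + c) + (w + c)) = 9 - √((-1 + c) + (c + w)) = 9 - √(-1 + w + 2*c))
Y = 4 (Y = -2*(-2) = 4)
(7*31)*(Y + 1*N(-1, 1)) = (7*31)*(4 + 1*(9 - √(-1 - 1 + 2*1))) = 217*(4 + 1*(9 - √(-1 - 1 + 2))) = 217*(4 + 1*(9 - √0)) = 217*(4 + 1*(9 - 1*0)) = 217*(4 + 1*(9 + 0)) = 217*(4 + 1*9) = 217*(4 + 9) = 217*13 = 2821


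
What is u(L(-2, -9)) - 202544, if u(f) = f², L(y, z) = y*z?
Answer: -202220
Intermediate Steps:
u(L(-2, -9)) - 202544 = (-2*(-9))² - 202544 = 18² - 202544 = 324 - 202544 = -202220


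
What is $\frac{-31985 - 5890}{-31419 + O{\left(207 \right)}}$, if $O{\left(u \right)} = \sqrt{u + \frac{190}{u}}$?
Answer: $\frac{246328887375}{204340744088} + \frac{113625 \sqrt{989897}}{204340744088} \approx 1.206$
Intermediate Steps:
$\frac{-31985 - 5890}{-31419 + O{\left(207 \right)}} = \frac{-31985 - 5890}{-31419 + \sqrt{207 + \frac{190}{207}}} = - \frac{37875}{-31419 + \sqrt{207 + 190 \cdot \frac{1}{207}}} = - \frac{37875}{-31419 + \sqrt{207 + \frac{190}{207}}} = - \frac{37875}{-31419 + \sqrt{\frac{43039}{207}}} = - \frac{37875}{-31419 + \frac{\sqrt{989897}}{69}}$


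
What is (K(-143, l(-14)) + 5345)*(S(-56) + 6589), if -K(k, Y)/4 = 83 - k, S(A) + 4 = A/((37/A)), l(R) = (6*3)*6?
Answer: 1095954421/37 ≈ 2.9620e+7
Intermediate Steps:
l(R) = 108 (l(R) = 18*6 = 108)
S(A) = -4 + A**2/37 (S(A) = -4 + A/((37/A)) = -4 + A*(A/37) = -4 + A**2/37)
K(k, Y) = -332 + 4*k (K(k, Y) = -4*(83 - k) = -332 + 4*k)
(K(-143, l(-14)) + 5345)*(S(-56) + 6589) = ((-332 + 4*(-143)) + 5345)*((-4 + (1/37)*(-56)**2) + 6589) = ((-332 - 572) + 5345)*((-4 + (1/37)*3136) + 6589) = (-904 + 5345)*((-4 + 3136/37) + 6589) = 4441*(2988/37 + 6589) = 4441*(246781/37) = 1095954421/37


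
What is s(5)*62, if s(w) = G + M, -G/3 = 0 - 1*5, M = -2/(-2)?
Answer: 992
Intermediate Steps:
M = 1 (M = -2*(-½) = 1)
G = 15 (G = -3*(0 - 1*5) = -3*(0 - 5) = -3*(-5) = 15)
s(w) = 16 (s(w) = 15 + 1 = 16)
s(5)*62 = 16*62 = 992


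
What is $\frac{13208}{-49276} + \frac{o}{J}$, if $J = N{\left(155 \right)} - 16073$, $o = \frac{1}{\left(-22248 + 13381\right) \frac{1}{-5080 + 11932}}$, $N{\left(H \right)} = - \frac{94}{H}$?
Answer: $- \frac{574271393858}{2142858389491} \approx -0.26799$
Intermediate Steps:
$o = - \frac{6852}{8867}$ ($o = \frac{1}{\left(-8867\right) \frac{1}{6852}} = \frac{1}{- \frac{8867}{6852}} = - \frac{6852}{8867} \approx -0.77275$)
$J = - \frac{2491409}{155}$ ($J = - \frac{94}{155} - 16073 = - \frac{2491409}{155} \approx -16074.0$)
$\frac{13208}{-49276} + \frac{o}{J} = \frac{13208}{-49276} - \frac{6852}{8867 \left(- \frac{2491409}{155}\right)} = 13208 \left(- \frac{1}{49276}\right) - - \frac{1062060}{22091323603} = - \frac{26}{97} + \frac{1062060}{22091323603} = - \frac{574271393858}{2142858389491}$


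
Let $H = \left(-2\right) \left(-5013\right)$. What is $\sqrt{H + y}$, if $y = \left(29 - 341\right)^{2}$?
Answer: $3 \sqrt{11930} \approx 327.67$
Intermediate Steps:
$H = 10026$
$y = 97344$ ($y = \left(-312\right)^{2} = 97344$)
$\sqrt{H + y} = \sqrt{10026 + 97344} = \sqrt{107370} = 3 \sqrt{11930}$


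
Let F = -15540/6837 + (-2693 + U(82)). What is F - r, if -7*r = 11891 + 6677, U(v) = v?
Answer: 626929/15953 ≈ 39.299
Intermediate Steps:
r = -18568/7 (r = -(11891 + 6677)/7 = -⅐*18568 = -18568/7 ≈ -2652.6)
F = -5955649/2279 (F = -15540/6837 + (-2693 + 82) = -15540*1/6837 - 2611 = -5180/2279 - 2611 = -5955649/2279 ≈ -2613.3)
F - r = -5955649/2279 - 1*(-18568/7) = -5955649/2279 + 18568/7 = 626929/15953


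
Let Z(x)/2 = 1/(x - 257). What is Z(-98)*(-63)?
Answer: 126/355 ≈ 0.35493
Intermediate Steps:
Z(x) = 2/(-257 + x) (Z(x) = 2/(x - 257) = 2/(-257 + x))
Z(-98)*(-63) = (2/(-257 - 98))*(-63) = (2/(-355))*(-63) = (2*(-1/355))*(-63) = -2/355*(-63) = 126/355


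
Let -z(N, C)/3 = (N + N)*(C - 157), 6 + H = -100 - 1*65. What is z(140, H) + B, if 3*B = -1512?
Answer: 275016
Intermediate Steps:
H = -171 (H = -6 + (-100 - 1*65) = -6 + (-100 - 65) = -6 - 165 = -171)
z(N, C) = -6*N*(-157 + C) (z(N, C) = -3*(N + N)*(C - 157) = -3*2*N*(-157 + C) = -6*N*(-157 + C))
B = -504 (B = (⅓)*(-1512) = -504)
z(140, H) + B = 6*140*(157 - 1*(-171)) - 504 = 6*140*(157 + 171) - 504 = 6*140*328 - 504 = 275520 - 504 = 275016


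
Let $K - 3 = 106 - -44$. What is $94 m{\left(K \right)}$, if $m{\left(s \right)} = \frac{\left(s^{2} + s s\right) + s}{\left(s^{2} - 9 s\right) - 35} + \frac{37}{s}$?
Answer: $\frac{752042488}{3365541} \approx 223.45$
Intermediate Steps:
$K = 153$ ($K = 3 + \left(106 - -44\right) = 3 + \left(106 + 44\right) = 3 + 150 = 153$)
$m{\left(s \right)} = \frac{37}{s} + \frac{s + 2 s^{2}}{-35 + s^{2} - 9 s}$ ($m{\left(s \right)} = \frac{\left(s^{2} + s^{2}\right) + s}{-35 + s^{2} - 9 s} + \frac{37}{s} = \frac{2 s^{2} + s}{-35 + s^{2} - 9 s} + \frac{37}{s} = \frac{s + 2 s^{2}}{-35 + s^{2} - 9 s} + \frac{37}{s} = \frac{37}{s} + \frac{s + 2 s^{2}}{-35 + s^{2} - 9 s}$)
$94 m{\left(K \right)} = 94 \frac{1295 - 38 \cdot 153^{2} - 2 \cdot 153^{3} + 333 \cdot 153}{153 \left(35 - 153^{2} + 9 \cdot 153\right)} = 94 \frac{1295 - 889542 - 7163154 + 50949}{153 \left(35 - 23409 + 1377\right)} = 94 \cdot \frac{1}{153} \frac{1}{-21997} \left(-8000452\right) = 94 \cdot \frac{1}{153} \left(- \frac{1}{21997}\right) \left(-8000452\right) = 94 \cdot \frac{8000452}{3365541} = \frac{752042488}{3365541}$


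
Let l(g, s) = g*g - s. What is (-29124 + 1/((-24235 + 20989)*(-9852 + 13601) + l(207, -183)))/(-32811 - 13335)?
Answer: 353164089529/559576640412 ≈ 0.63113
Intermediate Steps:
l(g, s) = g² - s
(-29124 + 1/((-24235 + 20989)*(-9852 + 13601) + l(207, -183)))/(-32811 - 13335) = (-29124 + 1/((-24235 + 20989)*(-9852 + 13601) + (207² - 1*(-183))))/(-32811 - 13335) = (-29124 + 1/(-3246*3749 + (42849 + 183)))/(-46146) = (-29124 + 1/(-12169254 + 43032))*(-1/46146) = (-29124 + 1/(-12126222))*(-1/46146) = (-29124 - 1/12126222)*(-1/46146) = -353164089529/12126222*(-1/46146) = 353164089529/559576640412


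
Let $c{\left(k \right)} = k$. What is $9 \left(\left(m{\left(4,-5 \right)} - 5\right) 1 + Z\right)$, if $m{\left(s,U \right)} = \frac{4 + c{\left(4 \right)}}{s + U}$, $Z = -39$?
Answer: $-468$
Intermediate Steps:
$m{\left(s,U \right)} = \frac{8}{U + s}$ ($m{\left(s,U \right)} = \frac{4 + 4}{s + U} = \frac{8}{U + s}$)
$9 \left(\left(m{\left(4,-5 \right)} - 5\right) 1 + Z\right) = 9 \left(\left(\frac{8}{-5 + 4} - 5\right) 1 - 39\right) = 9 \left(\left(\frac{8}{-1} - 5\right) 1 - 39\right) = 9 \left(\left(8 \left(-1\right) - 5\right) 1 - 39\right) = 9 \left(\left(-8 - 5\right) 1 - 39\right) = 9 \left(\left(-13\right) 1 - 39\right) = 9 \left(-13 - 39\right) = 9 \left(-52\right) = -468$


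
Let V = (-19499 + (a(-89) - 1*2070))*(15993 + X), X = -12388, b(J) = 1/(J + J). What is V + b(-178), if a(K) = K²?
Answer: -17515570241/356 ≈ -4.9201e+7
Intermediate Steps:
b(J) = 1/(2*J)
V = -49201040 (V = (-19499 + ((-89)² - 1*2070))*(15993 - 12388) = (-19499 + (7921 - 2070))*3605 = (-19499 + 5851)*3605 = -13648*3605 = -49201040)
V + b(-178) = -49201040 + (½)/(-178) = -49201040 + (½)*(-1/178) = -49201040 - 1/356 = -17515570241/356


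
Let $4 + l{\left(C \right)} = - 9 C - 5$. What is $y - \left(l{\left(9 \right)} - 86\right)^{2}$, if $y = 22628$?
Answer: $-8348$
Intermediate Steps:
$l{\left(C \right)} = -9 - 9 C$ ($l{\left(C \right)} = -4 - \left(5 + 9 C\right) = -9 - 9 C$)
$y - \left(l{\left(9 \right)} - 86\right)^{2} = 22628 - \left(\left(-9 - 81\right) - 86\right)^{2} = 22628 - \left(-90 - 86\right)^{2} = 22628 - \left(-176\right)^{2} = 22628 - 30976 = -8348$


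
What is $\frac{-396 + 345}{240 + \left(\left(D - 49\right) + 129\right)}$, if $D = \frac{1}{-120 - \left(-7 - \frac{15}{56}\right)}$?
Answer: $- \frac{107321}{673368} \approx -0.15938$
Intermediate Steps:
$D = - \frac{56}{6313}$ ($D = \frac{1}{-120 + \left(\left(26 + 15 \cdot \frac{1}{56}\right) - 19\right)} = \frac{1}{-120 + \left(\left(26 + \frac{15}{56}\right) - 19\right)} = \frac{1}{-120 + \left(\frac{1471}{56} - 19\right)} = \frac{1}{-120 + \frac{407}{56}} = \frac{1}{- \frac{6313}{56}} = - \frac{56}{6313} \approx -0.0088706$)
$\frac{-396 + 345}{240 + \left(\left(D - 49\right) + 129\right)} = \frac{-396 + 345}{240 + \left(\left(- \frac{56}{6313} - 49\right) + 129\right)} = - \frac{51}{240 + \left(- \frac{309393}{6313} + 129\right)} = - \frac{51}{240 + \frac{504984}{6313}} = - \frac{51}{\frac{2020104}{6313}} = \left(-51\right) \frac{6313}{2020104} = - \frac{107321}{673368}$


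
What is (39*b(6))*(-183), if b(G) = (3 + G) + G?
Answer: -107055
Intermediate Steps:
b(G) = 3 + 2*G
(39*b(6))*(-183) = (39*(3 + 2*6))*(-183) = (39*(3 + 12))*(-183) = (39*15)*(-183) = 585*(-183) = -107055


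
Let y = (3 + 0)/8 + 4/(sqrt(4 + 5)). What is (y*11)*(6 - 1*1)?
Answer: 2255/24 ≈ 93.958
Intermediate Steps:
y = 41/24 (y = 3*(1/8) + 4/(sqrt(9)) = 3/8 + 4/3 = 41/24 ≈ 1.7083)
(y*11)*(6 - 1*1) = ((41/24)*11)*(6 - 1*1) = 451*(6 - 1)/24 = (451/24)*5 = 2255/24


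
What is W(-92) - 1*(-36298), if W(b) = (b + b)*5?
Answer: 35378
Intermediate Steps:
W(b) = 10*b (W(b) = (2*b)*5 = 10*b)
W(-92) - 1*(-36298) = 10*(-92) - 1*(-36298) = -920 + 36298 = 35378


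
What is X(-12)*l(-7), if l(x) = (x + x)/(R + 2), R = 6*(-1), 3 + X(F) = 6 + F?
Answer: -63/2 ≈ -31.500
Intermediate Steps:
X(F) = 3 + F (X(F) = -3 + (6 + F) = 3 + F)
R = -6
l(x) = -x/2 (l(x) = (x + x)/(-6 + 2) = (2*x)/(-4) = (2*x)*(-¼) = -x/2)
X(-12)*l(-7) = (3 - 12)*(-½*(-7)) = -9*7/2 = -63/2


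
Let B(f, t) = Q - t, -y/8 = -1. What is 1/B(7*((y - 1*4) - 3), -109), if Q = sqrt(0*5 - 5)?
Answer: 109/11886 - I*sqrt(5)/11886 ≈ 0.0091705 - 0.00018813*I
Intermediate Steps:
y = 8 (y = -8*(-1) = 8)
Q = I*sqrt(5) (Q = sqrt(0 - 5) = sqrt(-5) = I*sqrt(5) ≈ 2.2361*I)
B(f, t) = -t + I*sqrt(5) (B(f, t) = I*sqrt(5) - t = -t + I*sqrt(5))
1/B(7*((y - 1*4) - 3), -109) = 1/(-1*(-109) + I*sqrt(5)) = 1/(109 + I*sqrt(5))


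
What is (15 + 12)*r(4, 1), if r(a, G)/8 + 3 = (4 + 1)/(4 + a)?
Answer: -513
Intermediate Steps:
r(a, G) = -24 + 40/(4 + a) (r(a, G) = -24 + 8*((4 + 1)/(4 + a)) = -24 + 8*(5/(4 + a)) = -24 + 40/(4 + a))
(15 + 12)*r(4, 1) = (15 + 12)*(8*(-7 - 3*4)/(4 + 4)) = 27*(8*(-7 - 12)/8) = 27*(8*(⅛)*(-19)) = 27*(-19) = -513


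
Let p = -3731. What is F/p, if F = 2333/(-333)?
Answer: 2333/1242423 ≈ 0.0018778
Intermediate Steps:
F = -2333/333 (F = 2333*(-1/333) = -2333/333 ≈ -7.0060)
F/p = -2333/333/(-3731) = -2333/333*(-1/3731) = 2333/1242423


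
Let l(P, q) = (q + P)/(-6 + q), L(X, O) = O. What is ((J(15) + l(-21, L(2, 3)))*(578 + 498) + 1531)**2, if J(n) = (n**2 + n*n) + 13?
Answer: 256213130625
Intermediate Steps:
l(P, q) = (P + q)/(-6 + q)
J(n) = 13 + 2*n**2 (J(n) = (n**2 + n**2) + 13 = 2*n**2 + 13 = 13 + 2*n**2)
((J(15) + l(-21, L(2, 3)))*(578 + 498) + 1531)**2 = (((13 + 2*15**2) + (-21 + 3)/(-6 + 3))*(578 + 498) + 1531)**2 = (((13 + 2*225) - 18/(-3))*1076 + 1531)**2 = (((13 + 450) - 1/3*(-18))*1076 + 1531)**2 = ((463 + 6)*1076 + 1531)**2 = (469*1076 + 1531)**2 = (504644 + 1531)**2 = 506175**2 = 256213130625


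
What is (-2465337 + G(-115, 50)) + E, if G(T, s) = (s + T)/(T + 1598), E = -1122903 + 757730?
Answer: -4197646395/1483 ≈ -2.8305e+6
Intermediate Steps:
E = -365173
G(T, s) = (T + s)/(1598 + T)
(-2465337 + G(-115, 50)) + E = (-2465337 + (-115 + 50)/(1598 - 115)) - 365173 = (-2465337 - 65/1483) - 365173 = -3656094836/1483 - 365173 = -4197646395/1483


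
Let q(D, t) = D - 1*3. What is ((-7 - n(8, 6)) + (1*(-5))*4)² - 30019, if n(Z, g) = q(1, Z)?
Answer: -29394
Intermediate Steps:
q(D, t) = -3 + D (q(D, t) = D - 3 = -3 + D)
n(Z, g) = -2 (n(Z, g) = -3 + 1 = -2)
((-7 - n(8, 6)) + (1*(-5))*4)² - 30019 = ((-7 - 1*(-2)) + (1*(-5))*4)² - 30019 = ((-7 + 2) - 5*4)² - 30019 = (-5 - 20)² - 30019 = (-25)² - 30019 = 625 - 30019 = -29394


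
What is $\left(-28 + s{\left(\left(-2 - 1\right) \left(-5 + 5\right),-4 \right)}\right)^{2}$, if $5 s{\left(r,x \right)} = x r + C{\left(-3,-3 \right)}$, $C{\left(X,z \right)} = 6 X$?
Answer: $\frac{24964}{25} \approx 998.56$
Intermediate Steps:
$s{\left(r,x \right)} = - \frac{18}{5} + \frac{r x}{5}$ ($s{\left(r,x \right)} = \frac{x r + 6 \left(-3\right)}{5} = \frac{r x - 18}{5} = \frac{-18 + r x}{5} = - \frac{18}{5} + \frac{r x}{5}$)
$\left(-28 + s{\left(\left(-2 - 1\right) \left(-5 + 5\right),-4 \right)}\right)^{2} = \left(-28 - \left(\frac{18}{5} - \frac{1}{5} \left(-2 - 1\right) \left(-5 + 5\right) \left(-4\right)\right)\right)^{2} = \left(-28 - \left(\frac{18}{5} - \frac{1}{5} \left(\left(-3\right) 0\right) \left(-4\right)\right)\right)^{2} = \left(-28 - \left(\frac{18}{5} + 0 \left(-4\right)\right)\right)^{2} = \left(-28 + \left(- \frac{18}{5} + 0\right)\right)^{2} = \left(-28 - \frac{18}{5}\right)^{2} = \left(- \frac{158}{5}\right)^{2} = \frac{24964}{25}$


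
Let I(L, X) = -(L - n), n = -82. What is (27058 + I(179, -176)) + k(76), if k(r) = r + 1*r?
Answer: 26949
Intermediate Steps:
I(L, X) = -82 - L (I(L, X) = -(L - 1*(-82)) = -(L + 82) = -(82 + L) = -82 - L)
k(r) = 2*r (k(r) = r + r = 2*r)
(27058 + I(179, -176)) + k(76) = (27058 + (-82 - 1*179)) + 2*76 = (27058 + (-82 - 179)) + 152 = (27058 - 261) + 152 = 26797 + 152 = 26949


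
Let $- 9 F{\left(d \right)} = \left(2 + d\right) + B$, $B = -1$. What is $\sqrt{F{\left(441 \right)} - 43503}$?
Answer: $\frac{i \sqrt{391969}}{3} \approx 208.69 i$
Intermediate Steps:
$F{\left(d \right)} = - \frac{1}{9} - \frac{d}{9}$ ($F{\left(d \right)} = - \frac{\left(2 + d\right) - 1}{9} = - \frac{1 + d}{9} = - \frac{1}{9} - \frac{d}{9}$)
$\sqrt{F{\left(441 \right)} - 43503} = \sqrt{\left(- \frac{1}{9} - 49\right) - 43503} = \sqrt{- \frac{442}{9} - 43503} = \sqrt{- \frac{391969}{9}} = \frac{i \sqrt{391969}}{3}$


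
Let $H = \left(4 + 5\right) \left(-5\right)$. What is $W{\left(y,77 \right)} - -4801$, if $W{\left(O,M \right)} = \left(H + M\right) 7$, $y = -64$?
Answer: $5025$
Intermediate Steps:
$H = -45$ ($H = 9 \left(-5\right) = -45$)
$W{\left(O,M \right)} = -315 + 7 M$ ($W{\left(O,M \right)} = \left(-45 + M\right) 7 = -315 + 7 M$)
$W{\left(y,77 \right)} - -4801 = \left(-315 + 7 \cdot 77\right) - -4801 = \left(-315 + 539\right) + 4801 = 224 + 4801 = 5025$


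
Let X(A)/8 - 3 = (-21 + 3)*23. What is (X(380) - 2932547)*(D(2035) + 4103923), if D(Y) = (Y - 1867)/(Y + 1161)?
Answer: -9626704307088365/799 ≈ -1.2048e+13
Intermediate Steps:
D(Y) = (-1867 + Y)/(1161 + Y)
X(A) = -3288 (X(A) = 24 + 8*((-21 + 3)*23) = 24 + 8*(-18*23) = 24 + 8*(-414) = 24 - 3312 = -3288)
(X(380) - 2932547)*(D(2035) + 4103923) = (-3288 - 2932547)*((-1867 + 2035)/(1161 + 2035) + 4103923) = -2935835*(168/3196 + 4103923) = -2935835*((1/3196)*168 + 4103923) = -2935835*(42/799 + 4103923) = -2935835*3279034519/799 = -9626704307088365/799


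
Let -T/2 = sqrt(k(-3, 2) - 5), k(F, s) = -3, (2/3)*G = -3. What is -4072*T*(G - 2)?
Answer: -105872*I*sqrt(2) ≈ -1.4973e+5*I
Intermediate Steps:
G = -9/2 (G = (3/2)*(-3) = -9/2 ≈ -4.5000)
T = -4*I*sqrt(2) (T = -2*sqrt(-3 - 5) = -4*I*sqrt(2) ≈ -5.6569*I)
-4072*T*(G - 2) = -4072*(-4*I*sqrt(2))*(-9/2 - 2) = -4072*(-4*I*sqrt(2))*(-13)/2 = -105872*I*sqrt(2)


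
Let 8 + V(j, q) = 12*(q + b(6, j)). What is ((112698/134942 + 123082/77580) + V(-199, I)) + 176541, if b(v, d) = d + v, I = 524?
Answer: 472424040255971/2617200090 ≈ 1.8051e+5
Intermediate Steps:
V(j, q) = 64 + 12*j + 12*q (V(j, q) = -8 + 12*(q + (j + 6)) = -8 + 12*(q + (6 + j)) = -8 + 12*(6 + j + q) = -8 + (72 + 12*j + 12*q) = 64 + 12*j + 12*q)
((112698/134942 + 123082/77580) + V(-199, I)) + 176541 = ((112698/134942 + 123082/77580) + (64 + 12*(-199) + 12*524)) + 176541 = ((112698*(1/134942) + 123082*(1/77580)) + (64 - 2388 + 6288)) + 176541 = ((56349/67471 + 61541/38790) + 3964) + 176541 = (6338010521/2617200090 + 3964) + 176541 = 10380919167281/2617200090 + 176541 = 472424040255971/2617200090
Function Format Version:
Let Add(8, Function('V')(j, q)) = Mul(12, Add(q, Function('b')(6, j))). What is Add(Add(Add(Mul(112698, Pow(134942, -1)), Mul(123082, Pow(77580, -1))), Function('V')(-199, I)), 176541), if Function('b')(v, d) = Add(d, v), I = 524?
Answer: Rational(472424040255971, 2617200090) ≈ 1.8051e+5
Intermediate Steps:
Function('V')(j, q) = Add(64, Mul(12, j), Mul(12, q)) (Function('V')(j, q) = Add(-8, Mul(12, Add(q, Add(j, 6)))) = Add(-8, Mul(12, Add(q, Add(6, j)))) = Add(-8, Mul(12, Add(6, j, q))) = Add(-8, Add(72, Mul(12, j), Mul(12, q))) = Add(64, Mul(12, j), Mul(12, q)))
Add(Add(Add(Mul(112698, Pow(134942, -1)), Mul(123082, Pow(77580, -1))), Function('V')(-199, I)), 176541) = Add(Add(Add(Mul(112698, Pow(134942, -1)), Mul(123082, Pow(77580, -1))), Add(64, Mul(12, -199), Mul(12, 524))), 176541) = Add(Add(Add(Mul(112698, Rational(1, 134942)), Mul(123082, Rational(1, 77580))), Add(64, -2388, 6288)), 176541) = Add(Add(Add(Rational(56349, 67471), Rational(61541, 38790)), 3964), 176541) = Add(Add(Rational(6338010521, 2617200090), 3964), 176541) = Add(Rational(10380919167281, 2617200090), 176541) = Rational(472424040255971, 2617200090)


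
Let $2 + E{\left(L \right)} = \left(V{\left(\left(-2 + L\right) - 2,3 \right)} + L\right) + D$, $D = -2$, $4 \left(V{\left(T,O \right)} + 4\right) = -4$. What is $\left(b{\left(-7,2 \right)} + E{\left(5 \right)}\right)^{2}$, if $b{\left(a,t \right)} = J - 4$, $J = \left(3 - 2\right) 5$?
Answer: $9$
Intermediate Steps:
$J = 5$ ($J = 1 \cdot 5 = 5$)
$V{\left(T,O \right)} = -5$ ($V{\left(T,O \right)} = -4 + \frac{1}{4} \left(-4\right) = -4 - 1 = -5$)
$b{\left(a,t \right)} = 1$ ($b{\left(a,t \right)} = 5 - 4 = 1$)
$E{\left(L \right)} = -9 + L$ ($E{\left(L \right)} = -2 + \left(\left(-5 + L\right) - 2\right) = -2 + \left(-7 + L\right) = -9 + L$)
$\left(b{\left(-7,2 \right)} + E{\left(5 \right)}\right)^{2} = \left(1 + \left(-9 + 5\right)\right)^{2} = \left(1 - 4\right)^{2} = \left(-3\right)^{2} = 9$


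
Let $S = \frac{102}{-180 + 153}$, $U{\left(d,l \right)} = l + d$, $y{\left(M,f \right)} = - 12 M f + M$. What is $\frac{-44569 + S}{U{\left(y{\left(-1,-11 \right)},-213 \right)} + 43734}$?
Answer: $- \frac{401155}{390492} \approx -1.0273$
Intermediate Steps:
$y{\left(M,f \right)} = M - 12 M f$ ($y{\left(M,f \right)} = - 12 M f + M = M - 12 M f$)
$U{\left(d,l \right)} = d + l$
$S = - \frac{34}{9}$ ($S = \frac{102}{-27} = 102 \left(- \frac{1}{27}\right) = - \frac{34}{9} \approx -3.7778$)
$\frac{-44569 + S}{U{\left(y{\left(-1,-11 \right)},-213 \right)} + 43734} = \frac{-44569 - \frac{34}{9}}{\left(- (1 - -132) - 213\right) + 43734} = - \frac{401155}{9 \left(\left(- (1 + 132) - 213\right) + 43734\right)} = - \frac{401155}{9 \left(\left(\left(-1\right) 133 - 213\right) + 43734\right)} = - \frac{401155}{9 \left(\left(-133 - 213\right) + 43734\right)} = - \frac{401155}{9 \left(-346 + 43734\right)} = - \frac{401155}{9 \cdot 43388} = \left(- \frac{401155}{9}\right) \frac{1}{43388} = - \frac{401155}{390492}$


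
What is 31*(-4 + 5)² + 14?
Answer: 45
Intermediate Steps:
31*(-4 + 5)² + 14 = 31*1² + 14 = 31*1 + 14 = 31 + 14 = 45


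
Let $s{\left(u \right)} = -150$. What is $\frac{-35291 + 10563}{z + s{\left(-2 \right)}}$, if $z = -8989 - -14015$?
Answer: $- \frac{6182}{1219} \approx -5.0714$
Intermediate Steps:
$z = 5026$ ($z = -8989 + 14015 = 5026$)
$\frac{-35291 + 10563}{z + s{\left(-2 \right)}} = \frac{-35291 + 10563}{5026 - 150} = - \frac{24728}{4876} = \left(-24728\right) \frac{1}{4876} = - \frac{6182}{1219}$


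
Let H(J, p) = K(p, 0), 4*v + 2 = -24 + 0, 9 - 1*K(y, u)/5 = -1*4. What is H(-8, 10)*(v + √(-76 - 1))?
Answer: -845/2 + 65*I*√77 ≈ -422.5 + 570.37*I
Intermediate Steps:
K(y, u) = 65 (K(y, u) = 45 - (-5)*4 = 45 - 5*(-4) = 45 + 20 = 65)
v = -13/2 (v = -½ + (-24 + 0)/4 = -½ + (¼)*(-24) = -½ - 6 = -13/2 ≈ -6.5000)
H(J, p) = 65
H(-8, 10)*(v + √(-76 - 1)) = 65*(-13/2 + √(-76 - 1)) = 65*(-13/2 + √(-77)) = 65*(-13/2 + I*√77) = -845/2 + 65*I*√77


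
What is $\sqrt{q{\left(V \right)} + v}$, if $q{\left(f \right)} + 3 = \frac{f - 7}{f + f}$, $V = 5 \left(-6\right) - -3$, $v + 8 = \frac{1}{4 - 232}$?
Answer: $\frac{i \sqrt{1213473}}{342} \approx 3.221 i$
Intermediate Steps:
$v = - \frac{1825}{228}$ ($v = -8 + \frac{1}{4 - 232} = -8 + \frac{1}{-228} = -8 - \frac{1}{228} = - \frac{1825}{228} \approx -8.0044$)
$V = -27$ ($V = -30 + 3 = -27$)
$q{\left(f \right)} = -3 + \frac{-7 + f}{2 f}$ ($q{\left(f \right)} = -3 + \frac{f - 7}{f + f} = -3 + \frac{-7 + f}{2 f}$)
$\sqrt{q{\left(V \right)} + v} = \sqrt{\frac{-7 - -135}{2 \left(-27\right)} - \frac{1825}{228}} = \sqrt{\frac{1}{2} \left(- \frac{1}{27}\right) \left(-7 + 135\right) - \frac{1825}{228}} = \sqrt{\frac{1}{2} \left(- \frac{1}{27}\right) 128 - \frac{1825}{228}} = \sqrt{- \frac{64}{27} - \frac{1825}{228}} = \sqrt{- \frac{21289}{2052}} = \frac{i \sqrt{1213473}}{342}$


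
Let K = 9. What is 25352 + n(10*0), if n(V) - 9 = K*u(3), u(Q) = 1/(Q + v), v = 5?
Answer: 202897/8 ≈ 25362.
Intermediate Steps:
u(Q) = 1/(5 + Q) (u(Q) = 1/(Q + 5) = 1/(5 + Q))
n(V) = 81/8 (n(V) = 9 + 9/(5 + 3) = 9 + 9/8 = 81/8)
25352 + n(10*0) = 25352 + 81/8 = 202897/8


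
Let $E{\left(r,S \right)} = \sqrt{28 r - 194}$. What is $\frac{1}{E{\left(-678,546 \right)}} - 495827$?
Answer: $-495827 - \frac{i \sqrt{19178}}{19178} \approx -4.9583 \cdot 10^{5} - 0.007221 i$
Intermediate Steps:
$E{\left(r,S \right)} = \sqrt{-194 + 28 r}$
$\frac{1}{E{\left(-678,546 \right)}} - 495827 = \frac{1}{\sqrt{-194 + 28 \left(-678\right)}} - 495827 = \frac{1}{\sqrt{-194 - 18984}} - 495827 = \frac{1}{\sqrt{-19178}} - 495827 = \frac{1}{i \sqrt{19178}} - 495827 = - \frac{i \sqrt{19178}}{19178} - 495827 = -495827 - \frac{i \sqrt{19178}}{19178}$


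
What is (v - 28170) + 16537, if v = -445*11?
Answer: -16528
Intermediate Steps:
v = -4895
(v - 28170) + 16537 = (-4895 - 28170) + 16537 = -33065 + 16537 = -16528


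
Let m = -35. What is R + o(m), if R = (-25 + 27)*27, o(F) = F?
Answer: 19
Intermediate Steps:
R = 54 (R = 2*27 = 54)
R + o(m) = 54 - 35 = 19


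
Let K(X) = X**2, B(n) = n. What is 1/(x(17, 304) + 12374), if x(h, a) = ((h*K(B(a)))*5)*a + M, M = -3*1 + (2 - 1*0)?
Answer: 1/2388041813 ≈ 4.1875e-10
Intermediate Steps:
M = -1 (M = -3 + (2 + 0) = -3 + 2 = -1)
x(h, a) = -1 + 5*h*a**3 (x(h, a) = ((h*a**2)*5)*a - 1 = (5*h*a**2)*a - 1 = 5*h*a**3 - 1 = -1 + 5*h*a**3)
1/(x(17, 304) + 12374) = 1/((-1 + 5*17*304**3) + 12374) = 1/((-1 + 5*17*28094464) + 12374) = 1/((-1 + 2388029440) + 12374) = 1/(2388029439 + 12374) = 1/2388041813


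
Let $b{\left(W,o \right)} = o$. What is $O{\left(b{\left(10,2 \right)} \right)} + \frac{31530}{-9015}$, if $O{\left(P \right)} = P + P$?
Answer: $\frac{302}{601} \approx 0.5025$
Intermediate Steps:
$O{\left(P \right)} = 2 P$
$O{\left(b{\left(10,2 \right)} \right)} + \frac{31530}{-9015} = 2 \cdot 2 + \frac{31530}{-9015} = 4 + 31530 \left(- \frac{1}{9015}\right) = 4 - \frac{2102}{601} = \frac{302}{601}$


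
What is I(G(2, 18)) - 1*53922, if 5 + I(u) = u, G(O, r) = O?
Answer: -53925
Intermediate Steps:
I(u) = -5 + u
I(G(2, 18)) - 1*53922 = (-5 + 2) - 1*53922 = -3 - 53922 = -53925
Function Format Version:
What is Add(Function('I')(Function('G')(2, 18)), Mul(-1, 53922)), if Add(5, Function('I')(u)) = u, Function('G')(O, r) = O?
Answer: -53925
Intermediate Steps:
Function('I')(u) = Add(-5, u)
Add(Function('I')(Function('G')(2, 18)), Mul(-1, 53922)) = Add(Add(-5, 2), Mul(-1, 53922)) = Add(-3, -53922) = -53925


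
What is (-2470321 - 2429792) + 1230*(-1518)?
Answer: -6767253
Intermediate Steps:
(-2470321 - 2429792) + 1230*(-1518) = -4900113 - 1867140 = -6767253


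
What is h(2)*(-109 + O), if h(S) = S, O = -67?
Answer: -352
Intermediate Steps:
h(2)*(-109 + O) = 2*(-109 - 67) = 2*(-176) = -352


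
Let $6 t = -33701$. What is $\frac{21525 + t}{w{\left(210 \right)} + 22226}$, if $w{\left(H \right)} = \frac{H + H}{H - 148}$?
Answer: $\frac{2958919}{4135296} \approx 0.71553$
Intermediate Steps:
$t = - \frac{33701}{6}$ ($t = \frac{1}{6} \left(-33701\right) = - \frac{33701}{6} \approx -5616.8$)
$w{\left(H \right)} = \frac{2 H}{-148 + H}$
$\frac{21525 + t}{w{\left(210 \right)} + 22226} = \frac{21525 - \frac{33701}{6}}{2 \cdot 210 \frac{1}{-148 + 210} + 22226} = \frac{95449}{6 \left(2 \cdot 210 \cdot \frac{1}{62} + 22226\right)} = \frac{95449}{6 \left(\frac{210}{31} + 22226\right)} = \frac{95449}{6 \cdot \frac{689216}{31}} = \frac{95449}{6} \cdot \frac{31}{689216} = \frac{2958919}{4135296}$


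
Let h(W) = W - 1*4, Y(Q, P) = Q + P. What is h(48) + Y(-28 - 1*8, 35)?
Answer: 43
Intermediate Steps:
Y(Q, P) = P + Q
h(W) = -4 + W (h(W) = W - 4 = -4 + W)
h(48) + Y(-28 - 1*8, 35) = (-4 + 48) + (35 + (-28 - 1*8)) = 44 + (35 + (-28 - 8)) = 44 + (35 - 36) = 44 - 1 = 43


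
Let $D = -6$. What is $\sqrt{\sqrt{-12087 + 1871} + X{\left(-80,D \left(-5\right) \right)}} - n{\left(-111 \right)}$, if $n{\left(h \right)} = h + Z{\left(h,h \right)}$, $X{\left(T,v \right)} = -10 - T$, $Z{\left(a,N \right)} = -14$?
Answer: $125 + \sqrt{70 + 2 i \sqrt{2554}} \approx 134.82 + 5.1452 i$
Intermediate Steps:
$n{\left(h \right)} = -14 + h$ ($n{\left(h \right)} = h - 14 = -14 + h$)
$\sqrt{\sqrt{-12087 + 1871} + X{\left(-80,D \left(-5\right) \right)}} - n{\left(-111 \right)} = \sqrt{\sqrt{-12087 + 1871} - -70} - \left(-14 - 111\right) = \sqrt{\sqrt{-10216} + \left(-10 + 80\right)} - -125 = \sqrt{2 i \sqrt{2554} + 70} + 125 = \sqrt{70 + 2 i \sqrt{2554}} + 125 = 125 + \sqrt{70 + 2 i \sqrt{2554}}$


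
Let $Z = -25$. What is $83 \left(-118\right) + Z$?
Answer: $-9819$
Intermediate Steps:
$83 \left(-118\right) + Z = 83 \left(-118\right) - 25 = -9794 - 25 = -9819$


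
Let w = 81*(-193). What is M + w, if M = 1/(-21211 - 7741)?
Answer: -452606617/28952 ≈ -15633.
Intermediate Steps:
M = -1/28952 (M = 1/(-28952) = -1/28952 ≈ -3.4540e-5)
w = -15633
M + w = -1/28952 - 15633 = -452606617/28952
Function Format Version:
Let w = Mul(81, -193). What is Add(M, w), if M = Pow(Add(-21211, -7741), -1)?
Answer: Rational(-452606617, 28952) ≈ -15633.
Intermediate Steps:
M = Rational(-1, 28952) (M = Pow(-28952, -1) = Rational(-1, 28952) ≈ -3.4540e-5)
w = -15633
Add(M, w) = Add(Rational(-1, 28952), -15633) = Rational(-452606617, 28952)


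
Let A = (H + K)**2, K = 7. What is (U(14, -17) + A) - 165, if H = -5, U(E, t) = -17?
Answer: -178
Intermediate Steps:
A = 4 (A = (-5 + 7)**2 = 2**2 = 4)
(U(14, -17) + A) - 165 = (-17 + 4) - 165 = -13 - 165 = -178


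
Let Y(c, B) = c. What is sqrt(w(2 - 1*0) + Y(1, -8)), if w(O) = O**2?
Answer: sqrt(5) ≈ 2.2361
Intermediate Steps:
sqrt(w(2 - 1*0) + Y(1, -8)) = sqrt((2 - 1*0)**2 + 1) = sqrt((2 + 0)**2 + 1) = sqrt(2**2 + 1) = sqrt(4 + 1) = sqrt(5)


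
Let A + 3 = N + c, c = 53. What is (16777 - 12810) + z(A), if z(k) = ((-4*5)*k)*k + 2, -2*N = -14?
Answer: -61011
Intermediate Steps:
N = 7 (N = -½*(-14) = 7)
A = 57 (A = -3 + (7 + 53) = -3 + 60 = 57)
z(k) = 2 - 20*k² (z(k) = (-20*k)*k + 2 = -20*k² + 2 = 2 - 20*k²)
(16777 - 12810) + z(A) = (16777 - 12810) + (2 - 20*57²) = 3967 + (2 - 20*3249) = 3967 + (2 - 64980) = 3967 - 64978 = -61011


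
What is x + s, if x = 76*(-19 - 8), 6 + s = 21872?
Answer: 19814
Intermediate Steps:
s = 21866 (s = -6 + 21872 = 21866)
x = -2052 (x = 76*(-27) = -2052)
x + s = -2052 + 21866 = 19814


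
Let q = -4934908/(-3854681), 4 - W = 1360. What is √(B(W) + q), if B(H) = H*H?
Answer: 2*√6830249630300769611/3854681 ≈ 1356.0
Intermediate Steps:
W = -1356 (W = 4 - 1*1360 = 4 - 1360 = -1356)
B(H) = H²
q = 4934908/3854681 (q = -4934908*(-1/3854681) = 4934908/3854681 ≈ 1.2802)
√(B(W) + q) = √((-1356)² + 4934908/3854681) = √(1838736 + 4934908/3854681) = √(7087745658124/3854681) = 2*√6830249630300769611/3854681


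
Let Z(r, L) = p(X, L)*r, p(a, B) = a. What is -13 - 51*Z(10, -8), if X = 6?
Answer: -3073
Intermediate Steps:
Z(r, L) = 6*r
-13 - 51*Z(10, -8) = -13 - 306*10 = -13 - 51*60 = -13 - 3060 = -3073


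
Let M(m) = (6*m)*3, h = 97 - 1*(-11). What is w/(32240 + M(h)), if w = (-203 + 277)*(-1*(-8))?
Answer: 74/4273 ≈ 0.017318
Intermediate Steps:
h = 108 (h = 97 + 11 = 108)
M(m) = 18*m
w = 592 (w = 74*8 = 592)
w/(32240 + M(h)) = 592/(32240 + 18*108) = 592/(32240 + 1944) = 592/34184 = 592*(1/34184) = 74/4273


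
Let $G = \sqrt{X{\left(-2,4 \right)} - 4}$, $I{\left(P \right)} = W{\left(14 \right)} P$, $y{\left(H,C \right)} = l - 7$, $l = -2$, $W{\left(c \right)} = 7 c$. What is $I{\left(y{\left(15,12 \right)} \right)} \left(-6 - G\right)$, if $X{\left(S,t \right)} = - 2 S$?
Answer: $5292$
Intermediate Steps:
$y{\left(H,C \right)} = -9$ ($y{\left(H,C \right)} = -2 - 7 = -9$)
$I{\left(P \right)} = 98 P$ ($I{\left(P \right)} = 7 \cdot 14 P = 98 P$)
$G = 0$ ($G = \sqrt{\left(-2\right) \left(-2\right) - 4} = \sqrt{4 - 4} = \sqrt{0} = 0$)
$I{\left(y{\left(15,12 \right)} \right)} \left(-6 - G\right) = 98 \left(-9\right) \left(-6 - 0\right) = - 882 \left(-6 + 0\right) = \left(-882\right) \left(-6\right) = 5292$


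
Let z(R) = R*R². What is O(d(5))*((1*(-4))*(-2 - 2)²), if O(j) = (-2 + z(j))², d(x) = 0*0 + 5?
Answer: -968256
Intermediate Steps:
z(R) = R³
d(x) = 5 (d(x) = 0 + 5 = 5)
O(j) = (-2 + j³)²
O(d(5))*((1*(-4))*(-2 - 2)²) = (-2 + 5³)²*((1*(-4))*(-2 - 2)²) = (-2 + 125)²*(-4*(-4)²) = 123²*(-4*16) = 15129*(-64) = -968256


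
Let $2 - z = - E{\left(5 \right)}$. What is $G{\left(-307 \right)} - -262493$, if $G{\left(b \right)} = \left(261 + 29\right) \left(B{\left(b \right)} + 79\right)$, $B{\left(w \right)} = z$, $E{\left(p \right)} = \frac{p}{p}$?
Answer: $286273$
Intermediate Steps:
$E{\left(p \right)} = 1$
$z = 3$ ($z = 2 - \left(-1\right) 1 = 2 - -1 = 2 + 1 = 3$)
$B{\left(w \right)} = 3$
$G{\left(b \right)} = 23780$ ($G{\left(b \right)} = \left(261 + 29\right) \left(3 + 79\right) = 290 \cdot 82 = 23780$)
$G{\left(-307 \right)} - -262493 = 23780 - -262493 = 23780 + 262493 = 286273$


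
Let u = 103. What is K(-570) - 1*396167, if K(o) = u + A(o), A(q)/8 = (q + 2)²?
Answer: 2184928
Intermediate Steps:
A(q) = 8*(2 + q)² (A(q) = 8*(q + 2)² = 8*(2 + q)²)
K(o) = 103 + 8*(2 + o)²
K(-570) - 1*396167 = (103 + 8*(2 - 570)²) - 1*396167 = (103 + 8*(-568)²) - 396167 = (103 + 8*322624) - 396167 = (103 + 2580992) - 396167 = 2581095 - 396167 = 2184928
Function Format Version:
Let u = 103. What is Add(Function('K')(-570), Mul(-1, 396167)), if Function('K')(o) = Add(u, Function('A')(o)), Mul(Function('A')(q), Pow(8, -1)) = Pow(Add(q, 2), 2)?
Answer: 2184928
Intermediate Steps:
Function('A')(q) = Mul(8, Pow(Add(2, q), 2)) (Function('A')(q) = Mul(8, Pow(Add(q, 2), 2)) = Mul(8, Pow(Add(2, q), 2)))
Function('K')(o) = Add(103, Mul(8, Pow(Add(2, o), 2)))
Add(Function('K')(-570), Mul(-1, 396167)) = Add(Add(103, Mul(8, Pow(Add(2, -570), 2))), Mul(-1, 396167)) = Add(Add(103, Mul(8, Pow(-568, 2))), -396167) = Add(Add(103, Mul(8, 322624)), -396167) = Add(Add(103, 2580992), -396167) = Add(2581095, -396167) = 2184928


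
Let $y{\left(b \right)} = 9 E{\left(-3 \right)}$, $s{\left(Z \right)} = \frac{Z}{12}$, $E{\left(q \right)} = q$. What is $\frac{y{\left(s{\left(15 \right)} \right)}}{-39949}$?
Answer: $\frac{27}{39949} \approx 0.00067586$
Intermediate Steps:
$s{\left(Z \right)} = \frac{Z}{12}$ ($s{\left(Z \right)} = Z \frac{1}{12} = \frac{Z}{12}$)
$y{\left(b \right)} = -27$ ($y{\left(b \right)} = 9 \left(-3\right) = -27$)
$\frac{y{\left(s{\left(15 \right)} \right)}}{-39949} = - \frac{27}{-39949} = \left(-27\right) \left(- \frac{1}{39949}\right) = \frac{27}{39949}$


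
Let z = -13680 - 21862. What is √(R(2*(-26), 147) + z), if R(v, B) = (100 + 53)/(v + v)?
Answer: I*√96109546/52 ≈ 188.53*I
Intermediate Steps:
z = -35542
R(v, B) = 153/(2*v) (R(v, B) = 153/((2*v)) = 153*(1/(2*v)) = 153/(2*v))
√(R(2*(-26), 147) + z) = √(153/(2*((2*(-26)))) - 35542) = √((153/2)/(-52) - 35542) = √((153/2)*(-1/52) - 35542) = √(-153/104 - 35542) = √(-3696521/104) = I*√96109546/52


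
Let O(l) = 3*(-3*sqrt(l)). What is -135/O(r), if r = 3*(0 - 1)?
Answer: -5*I*sqrt(3) ≈ -8.6602*I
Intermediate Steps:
r = -3 (r = 3*(-1) = -3)
O(l) = -9*sqrt(l)
-135/O(r) = -135*I*sqrt(3)/27 = -5*I*sqrt(3)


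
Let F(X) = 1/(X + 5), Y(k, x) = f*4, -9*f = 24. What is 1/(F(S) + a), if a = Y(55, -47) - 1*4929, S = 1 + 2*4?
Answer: -42/207463 ≈ -0.00020245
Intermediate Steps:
f = -8/3 (f = -1/9*24 = -8/3 ≈ -2.6667)
Y(k, x) = -32/3 (Y(k, x) = -8/3*4 = -32/3)
S = 9 (S = 1 + 8 = 9)
F(X) = 1/(5 + X)
a = -14819/3 (a = -32/3 - 1*4929 = -32/3 - 4929 = -14819/3 ≈ -4939.7)
1/(F(S) + a) = 1/(1/(5 + 9) - 14819/3) = 1/(1/14 - 14819/3) = 1/(-207463/42) = -42/207463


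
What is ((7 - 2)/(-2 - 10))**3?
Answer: -125/1728 ≈ -0.072338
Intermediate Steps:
((7 - 2)/(-2 - 10))**3 = (5/(-12))**3 = (5*(-1/12))**3 = (-5/12)**3 = -125/1728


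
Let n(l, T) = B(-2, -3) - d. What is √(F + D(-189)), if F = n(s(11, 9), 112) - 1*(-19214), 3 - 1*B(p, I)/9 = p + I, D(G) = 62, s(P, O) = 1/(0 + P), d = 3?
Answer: √19345 ≈ 139.09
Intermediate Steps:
s(P, O) = 1/P
B(p, I) = 27 - 9*I - 9*p (B(p, I) = 27 - 9*(p + I) = 27 - 9*(I + p) = 27 + (-9*I - 9*p) = 27 - 9*I - 9*p)
n(l, T) = 69 (n(l, T) = (27 - 9*(-3) - 9*(-2)) - 1*3 = (27 + 27 + 18) - 3 = 72 - 3 = 69)
F = 19283 (F = 69 - 1*(-19214) = 69 + 19214 = 19283)
√(F + D(-189)) = √(19283 + 62) = √19345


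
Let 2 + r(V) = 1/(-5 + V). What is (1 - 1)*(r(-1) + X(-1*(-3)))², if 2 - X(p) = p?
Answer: 0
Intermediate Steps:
X(p) = 2 - p
r(V) = -2 + 1/(-5 + V)
(1 - 1)*(r(-1) + X(-1*(-3)))² = (1 - 1)*((11 - 2*(-1))/(-5 - 1) + (2 - (-1)*(-3)))² = 0*((11 + 2)/(-6) + (2 - 1*3))² = 0*(-⅙*13 + (2 - 3))² = 0*(-13/6 - 1)² = 0*(-19/6)² = 0*(361/36) = 0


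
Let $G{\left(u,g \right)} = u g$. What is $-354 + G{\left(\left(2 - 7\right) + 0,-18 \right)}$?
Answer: $-264$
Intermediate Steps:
$G{\left(u,g \right)} = g u$
$-354 + G{\left(\left(2 - 7\right) + 0,-18 \right)} = -354 - 18 \left(\left(2 - 7\right) + 0\right) = -354 - 18 \left(-5 + 0\right) = -354 - -90 = -354 + 90 = -264$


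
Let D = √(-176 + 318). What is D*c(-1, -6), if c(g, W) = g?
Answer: -√142 ≈ -11.916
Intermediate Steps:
D = √142 ≈ 11.916
D*c(-1, -6) = √142*(-1) = -√142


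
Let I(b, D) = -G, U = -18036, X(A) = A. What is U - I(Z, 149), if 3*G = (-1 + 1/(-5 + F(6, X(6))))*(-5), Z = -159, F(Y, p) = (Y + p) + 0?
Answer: -126242/7 ≈ -18035.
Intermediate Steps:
F(Y, p) = Y + p
G = 10/7 (G = ((-1 + 1/(-5 + (6 + 6)))*(-5))/3 = ((-1 + 1/(-5 + 12))*(-5))/3 = ((-1 + 1/7)*(-5))/3 = ((-1 + ⅐)*(-5))/3 = (-6/7*(-5))/3 = (⅓)*(30/7) = 10/7 ≈ 1.4286)
I(b, D) = -10/7 (I(b, D) = -1*10/7 = -10/7)
U - I(Z, 149) = -18036 - 1*(-10/7) = -18036 + 10/7 = -126242/7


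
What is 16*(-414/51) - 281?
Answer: -6985/17 ≈ -410.88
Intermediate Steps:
16*(-414/51) - 281 = 16*(-414*1/51) - 281 = 16*(-138/17) - 281 = -2208/17 - 281 = -6985/17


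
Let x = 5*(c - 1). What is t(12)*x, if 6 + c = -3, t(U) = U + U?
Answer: -1200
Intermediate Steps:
t(U) = 2*U
c = -9 (c = -6 - 3 = -9)
x = -50 (x = 5*(-9 - 1) = 5*(-10) = -50)
t(12)*x = (2*12)*(-50) = 24*(-50) = -1200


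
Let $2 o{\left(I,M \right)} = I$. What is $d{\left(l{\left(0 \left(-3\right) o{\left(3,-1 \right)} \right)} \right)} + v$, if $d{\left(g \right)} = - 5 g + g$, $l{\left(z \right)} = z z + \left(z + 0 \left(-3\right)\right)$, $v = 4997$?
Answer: $4997$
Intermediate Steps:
$o{\left(I,M \right)} = \frac{I}{2}$
$l{\left(z \right)} = z + z^{2}$ ($l{\left(z \right)} = z^{2} + \left(z + 0\right) = z^{2} + z = z + z^{2}$)
$d{\left(g \right)} = - 4 g$
$d{\left(l{\left(0 \left(-3\right) o{\left(3,-1 \right)} \right)} \right)} + v = - 4 \cdot 0 \left(-3\right) \frac{1}{2} \cdot 3 \left(1 + 0 \left(-3\right) \frac{1}{2} \cdot 3\right) + 4997 = - 4 \cdot 0 \cdot \frac{3}{2} \left(1 + 0 \cdot \frac{3}{2}\right) + 4997 = - 4 \cdot 0 \left(1 + 0\right) + 4997 = - 4 \cdot 0 \cdot 1 + 4997 = \left(-4\right) 0 + 4997 = 0 + 4997 = 4997$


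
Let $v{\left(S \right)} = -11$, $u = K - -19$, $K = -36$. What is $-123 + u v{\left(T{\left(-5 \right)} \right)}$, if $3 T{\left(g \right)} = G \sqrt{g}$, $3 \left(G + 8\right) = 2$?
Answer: $64$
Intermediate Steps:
$G = - \frac{22}{3}$ ($G = -8 + \frac{1}{3} \cdot 2 = -8 + \frac{2}{3} = - \frac{22}{3} \approx -7.3333$)
$T{\left(g \right)} = - \frac{22 \sqrt{g}}{9}$ ($T{\left(g \right)} = \frac{\left(- \frac{22}{3}\right) \sqrt{g}}{3} = - \frac{22 \sqrt{g}}{9}$)
$u = -17$ ($u = -36 - -19 = -36 + 19 = -17$)
$-123 + u v{\left(T{\left(-5 \right)} \right)} = -123 - -187 = -123 + 187 = 64$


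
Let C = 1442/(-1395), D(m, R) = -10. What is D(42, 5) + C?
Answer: -15392/1395 ≈ -11.034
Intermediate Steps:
C = -1442/1395 (C = 1442*(-1/1395) = -1442/1395 ≈ -1.0337)
D(42, 5) + C = -10 - 1442/1395 = -15392/1395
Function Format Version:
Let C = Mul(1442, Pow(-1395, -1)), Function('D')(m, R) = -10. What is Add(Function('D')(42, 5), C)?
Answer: Rational(-15392, 1395) ≈ -11.034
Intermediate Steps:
C = Rational(-1442, 1395) (C = Mul(1442, Rational(-1, 1395)) = Rational(-1442, 1395) ≈ -1.0337)
Add(Function('D')(42, 5), C) = Add(-10, Rational(-1442, 1395)) = Rational(-15392, 1395)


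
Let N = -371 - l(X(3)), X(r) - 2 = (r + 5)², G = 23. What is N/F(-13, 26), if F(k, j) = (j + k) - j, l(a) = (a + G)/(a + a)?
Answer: 49061/1716 ≈ 28.590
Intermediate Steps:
X(r) = 2 + (5 + r)² (X(r) = 2 + (r + 5)² = 2 + (5 + r)²)
l(a) = (23 + a)/(2*a) (l(a) = (a + 23)/(a + a) = (23 + a)/((2*a)) = (23 + a)*(1/(2*a)) = (23 + a)/(2*a))
F(k, j) = k
N = -49061/132 (N = -371 - (23 + (2 + (5 + 3)²))/(2*(2 + (5 + 3)²)) = -371 - (23 + (2 + 8²))/(2*(2 + 8²)) = -371 - (23 + (2 + 64))/(2*(2 + 64)) = -371 - (23 + 66)/(2*66) = -371 - 89/(2*66) = -371 - 1*89/132 = -371 - 89/132 = -49061/132 ≈ -371.67)
N/F(-13, 26) = -49061/132/(-13) = -49061/132*(-1/13) = 49061/1716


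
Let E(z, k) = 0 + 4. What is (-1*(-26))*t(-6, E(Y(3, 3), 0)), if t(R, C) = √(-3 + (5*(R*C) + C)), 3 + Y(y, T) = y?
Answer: 26*I*√119 ≈ 283.63*I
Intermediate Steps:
Y(y, T) = -3 + y
E(z, k) = 4
t(R, C) = √(-3 + C + 5*C*R) (t(R, C) = √(-3 + (5*(C*R) + C)) = √(-3 + (5*C*R + C)) = √(-3 + (C + 5*C*R)) = √(-3 + C + 5*C*R))
(-1*(-26))*t(-6, E(Y(3, 3), 0)) = (-1*(-26))*√(-3 + 4 + 5*4*(-6)) = 26*√(-3 + 4 - 120) = 26*√(-119) = 26*(I*√119) = 26*I*√119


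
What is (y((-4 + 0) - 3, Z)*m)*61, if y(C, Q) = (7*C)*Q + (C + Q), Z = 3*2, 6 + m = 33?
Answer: -485865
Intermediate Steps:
m = 27 (m = -6 + 33 = 27)
Z = 6
y(C, Q) = C + Q + 7*C*Q (y(C, Q) = 7*C*Q + (C + Q) = C + Q + 7*C*Q)
(y((-4 + 0) - 3, Z)*m)*61 = ((((-4 + 0) - 3) + 6 + 7*((-4 + 0) - 3)*6)*27)*61 = (((-4 - 3) + 6 + 7*(-4 - 3)*6)*27)*61 = ((-7 + 6 + 7*(-7)*6)*27)*61 = ((-7 + 6 - 294)*27)*61 = -295*27*61 = -7965*61 = -485865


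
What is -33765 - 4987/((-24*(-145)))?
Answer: -117507187/3480 ≈ -33766.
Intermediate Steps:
-33765 - 4987/((-24*(-145))) = -33765 - 4987/3480 = -117507187/3480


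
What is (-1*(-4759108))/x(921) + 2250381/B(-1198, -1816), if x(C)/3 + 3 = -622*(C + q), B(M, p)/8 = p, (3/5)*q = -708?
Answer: -1018435060561/7021164480 ≈ -145.05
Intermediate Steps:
q = -1180 (q = (5/3)*(-708) = -1180)
B(M, p) = 8*p
x(C) = 2201871 - 1866*C (x(C) = -9 + 3*(-622*(C - 1180)) = -9 + 3*(-622*(-1180 + C)) = -9 + 3*(733960 - 622*C) = -9 + (2201880 - 1866*C) = 2201871 - 1866*C)
(-1*(-4759108))/x(921) + 2250381/B(-1198, -1816) = (-1*(-4759108))/(2201871 - 1866*921) + 2250381/((8*(-1816))) = 4759108/(2201871 - 1718586) + 2250381/(-14528) = 4759108/483285 + 2250381*(-1/14528) = 4759108*(1/483285) - 2250381/14528 = 4759108/483285 - 2250381/14528 = -1018435060561/7021164480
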